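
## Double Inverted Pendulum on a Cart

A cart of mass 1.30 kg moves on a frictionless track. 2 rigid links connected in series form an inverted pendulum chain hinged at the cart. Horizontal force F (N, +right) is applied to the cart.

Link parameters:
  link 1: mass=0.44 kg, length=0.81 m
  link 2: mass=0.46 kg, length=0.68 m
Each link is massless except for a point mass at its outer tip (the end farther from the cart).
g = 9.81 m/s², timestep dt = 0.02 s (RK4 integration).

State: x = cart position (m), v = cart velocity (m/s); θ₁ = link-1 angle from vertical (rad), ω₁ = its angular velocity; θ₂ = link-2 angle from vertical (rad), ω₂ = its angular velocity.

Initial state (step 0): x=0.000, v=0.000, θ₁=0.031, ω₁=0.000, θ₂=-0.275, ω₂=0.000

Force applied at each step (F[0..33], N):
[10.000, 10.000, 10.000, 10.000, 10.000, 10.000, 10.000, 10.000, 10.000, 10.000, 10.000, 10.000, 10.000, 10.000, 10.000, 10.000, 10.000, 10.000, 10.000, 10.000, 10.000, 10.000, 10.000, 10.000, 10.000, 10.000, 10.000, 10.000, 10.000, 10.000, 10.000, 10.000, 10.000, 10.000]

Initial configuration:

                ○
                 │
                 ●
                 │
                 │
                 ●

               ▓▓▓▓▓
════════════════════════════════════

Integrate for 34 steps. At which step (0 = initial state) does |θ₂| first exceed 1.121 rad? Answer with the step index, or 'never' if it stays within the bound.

apply F[0]=+10.000 → step 1: x=0.001, v=0.150, θ₁=0.030, ω₁=-0.110, θ₂=-0.277, ω₂=-0.166
apply F[1]=+10.000 → step 2: x=0.006, v=0.300, θ₁=0.027, ω₁=-0.221, θ₂=-0.282, ω₂=-0.332
apply F[2]=+10.000 → step 3: x=0.014, v=0.451, θ₁=0.021, ω₁=-0.334, θ₂=-0.290, ω₂=-0.497
apply F[3]=+10.000 → step 4: x=0.024, v=0.603, θ₁=0.013, ω₁=-0.451, θ₂=-0.301, ω₂=-0.660
apply F[4]=+10.000 → step 5: x=0.038, v=0.756, θ₁=0.003, ω₁=-0.574, θ₂=-0.316, ω₂=-0.821
apply F[5]=+10.000 → step 6: x=0.054, v=0.910, θ₁=-0.010, ω₁=-0.703, θ₂=-0.334, ω₂=-0.980
apply F[6]=+10.000 → step 7: x=0.074, v=1.066, θ₁=-0.025, ω₁=-0.840, θ₂=-0.355, ω₂=-1.134
apply F[7]=+10.000 → step 8: x=0.097, v=1.223, θ₁=-0.043, ω₁=-0.986, θ₂=-0.380, ω₂=-1.282
apply F[8]=+10.000 → step 9: x=0.123, v=1.382, θ₁=-0.065, ω₁=-1.143, θ₂=-0.407, ω₂=-1.423
apply F[9]=+10.000 → step 10: x=0.152, v=1.543, θ₁=-0.089, ω₁=-1.313, θ₂=-0.436, ω₂=-1.554
apply F[10]=+10.000 → step 11: x=0.185, v=1.705, θ₁=-0.117, ω₁=-1.497, θ₂=-0.469, ω₂=-1.673
apply F[11]=+10.000 → step 12: x=0.220, v=1.868, θ₁=-0.149, ω₁=-1.696, θ₂=-0.503, ω₂=-1.776
apply F[12]=+10.000 → step 13: x=0.259, v=2.031, θ₁=-0.185, ω₁=-1.910, θ₂=-0.540, ω₂=-1.862
apply F[13]=+10.000 → step 14: x=0.302, v=2.193, θ₁=-0.226, ω₁=-2.141, θ₂=-0.578, ω₂=-1.926
apply F[14]=+10.000 → step 15: x=0.347, v=2.354, θ₁=-0.271, ω₁=-2.387, θ₂=-0.617, ω₂=-1.965
apply F[15]=+10.000 → step 16: x=0.396, v=2.510, θ₁=-0.321, ω₁=-2.648, θ₂=-0.656, ω₂=-1.978
apply F[16]=+10.000 → step 17: x=0.447, v=2.660, θ₁=-0.377, ω₁=-2.922, θ₂=-0.695, ω₂=-1.962
apply F[17]=+10.000 → step 18: x=0.502, v=2.800, θ₁=-0.438, ω₁=-3.205, θ₂=-0.734, ω₂=-1.919
apply F[18]=+10.000 → step 19: x=0.559, v=2.928, θ₁=-0.505, ω₁=-3.492, θ₂=-0.772, ω₂=-1.850
apply F[19]=+10.000 → step 20: x=0.619, v=3.040, θ₁=-0.578, ω₁=-3.778, θ₂=-0.808, ω₂=-1.763
apply F[20]=+10.000 → step 21: x=0.681, v=3.132, θ₁=-0.656, ω₁=-4.057, θ₂=-0.843, ω₂=-1.667
apply F[21]=+10.000 → step 22: x=0.744, v=3.201, θ₁=-0.740, ω₁=-4.320, θ₂=-0.875, ω₂=-1.575
apply F[22]=+10.000 → step 23: x=0.809, v=3.244, θ₁=-0.829, ω₁=-4.562, θ₂=-0.906, ω₂=-1.504
apply F[23]=+10.000 → step 24: x=0.874, v=3.262, θ₁=-0.922, ω₁=-4.777, θ₂=-0.935, ω₂=-1.469
apply F[24]=+10.000 → step 25: x=0.939, v=3.254, θ₁=-1.020, ω₁=-4.964, θ₂=-0.965, ω₂=-1.487
apply F[25]=+10.000 → step 26: x=1.004, v=3.223, θ₁=-1.121, ω₁=-5.121, θ₂=-0.995, ω₂=-1.570
apply F[26]=+10.000 → step 27: x=1.068, v=3.172, θ₁=-1.225, ω₁=-5.250, θ₂=-1.028, ω₂=-1.726
apply F[27]=+10.000 → step 28: x=1.131, v=3.102, θ₁=-1.331, ω₁=-5.354, θ₂=-1.065, ω₂=-1.958
apply F[28]=+10.000 → step 29: x=1.192, v=3.018, θ₁=-1.438, ω₁=-5.434, θ₂=-1.107, ω₂=-2.269
apply F[29]=+10.000 → step 30: x=1.251, v=2.921, θ₁=-1.548, ω₁=-5.492, θ₂=-1.156, ω₂=-2.656
apply F[30]=+10.000 → step 31: x=1.309, v=2.814, θ₁=-1.658, ω₁=-5.528, θ₂=-1.214, ω₂=-3.119
apply F[31]=+10.000 → step 32: x=1.364, v=2.696, θ₁=-1.769, ω₁=-5.539, θ₂=-1.281, ω₂=-3.655
apply F[32]=+10.000 → step 33: x=1.416, v=2.571, θ₁=-1.879, ω₁=-5.519, θ₂=-1.360, ω₂=-4.261
apply F[33]=+10.000 → step 34: x=1.467, v=2.438, θ₁=-1.989, ω₁=-5.463, θ₂=-1.452, ω₂=-4.934
|θ₂| = 1.156 > 1.121 first at step 30.

Answer: 30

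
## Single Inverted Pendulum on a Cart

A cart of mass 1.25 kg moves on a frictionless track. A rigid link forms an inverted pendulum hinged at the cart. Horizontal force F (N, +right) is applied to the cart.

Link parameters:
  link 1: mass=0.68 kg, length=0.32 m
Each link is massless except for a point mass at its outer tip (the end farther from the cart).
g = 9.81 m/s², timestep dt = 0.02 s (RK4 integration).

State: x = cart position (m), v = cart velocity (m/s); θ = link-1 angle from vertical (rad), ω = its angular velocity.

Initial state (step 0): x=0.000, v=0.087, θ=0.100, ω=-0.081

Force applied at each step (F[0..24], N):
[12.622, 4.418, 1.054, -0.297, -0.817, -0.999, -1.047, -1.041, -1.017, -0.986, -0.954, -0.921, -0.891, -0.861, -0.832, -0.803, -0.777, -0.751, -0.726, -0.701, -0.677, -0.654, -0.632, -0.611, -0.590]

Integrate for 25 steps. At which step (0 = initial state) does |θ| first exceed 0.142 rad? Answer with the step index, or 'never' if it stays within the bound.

Answer: never

Derivation:
apply F[0]=+12.622 → step 1: x=0.004, v=0.278, θ=0.093, ω=-0.614
apply F[1]=+4.418 → step 2: x=0.010, v=0.339, θ=0.079, ω=-0.753
apply F[2]=+1.054 → step 3: x=0.017, v=0.348, θ=0.065, ω=-0.738
apply F[3]=-0.297 → step 4: x=0.024, v=0.338, θ=0.050, ω=-0.669
apply F[4]=-0.817 → step 5: x=0.030, v=0.320, θ=0.038, ω=-0.587
apply F[5]=-0.999 → step 6: x=0.036, v=0.301, θ=0.027, ω=-0.506
apply F[6]=-1.047 → step 7: x=0.042, v=0.281, θ=0.018, ω=-0.433
apply F[7]=-1.041 → step 8: x=0.048, v=0.263, θ=0.010, ω=-0.368
apply F[8]=-1.017 → step 9: x=0.053, v=0.246, θ=0.003, ω=-0.311
apply F[9]=-0.986 → step 10: x=0.057, v=0.231, θ=-0.003, ω=-0.262
apply F[10]=-0.954 → step 11: x=0.062, v=0.216, θ=-0.008, ω=-0.220
apply F[11]=-0.921 → step 12: x=0.066, v=0.202, θ=-0.012, ω=-0.183
apply F[12]=-0.891 → step 13: x=0.070, v=0.189, θ=-0.015, ω=-0.151
apply F[13]=-0.861 → step 14: x=0.074, v=0.177, θ=-0.018, ω=-0.123
apply F[14]=-0.832 → step 15: x=0.077, v=0.166, θ=-0.020, ω=-0.100
apply F[15]=-0.803 → step 16: x=0.080, v=0.156, θ=-0.022, ω=-0.079
apply F[16]=-0.777 → step 17: x=0.083, v=0.146, θ=-0.023, ω=-0.062
apply F[17]=-0.751 → step 18: x=0.086, v=0.136, θ=-0.024, ω=-0.047
apply F[18]=-0.726 → step 19: x=0.089, v=0.127, θ=-0.025, ω=-0.034
apply F[19]=-0.701 → step 20: x=0.091, v=0.119, θ=-0.026, ω=-0.023
apply F[20]=-0.677 → step 21: x=0.094, v=0.110, θ=-0.026, ω=-0.013
apply F[21]=-0.654 → step 22: x=0.096, v=0.103, θ=-0.026, ω=-0.005
apply F[22]=-0.632 → step 23: x=0.098, v=0.095, θ=-0.026, ω=0.002
apply F[23]=-0.611 → step 24: x=0.099, v=0.088, θ=-0.026, ω=0.007
apply F[24]=-0.590 → step 25: x=0.101, v=0.082, θ=-0.026, ω=0.012
max |θ| = 0.100 ≤ 0.142 over all 26 states.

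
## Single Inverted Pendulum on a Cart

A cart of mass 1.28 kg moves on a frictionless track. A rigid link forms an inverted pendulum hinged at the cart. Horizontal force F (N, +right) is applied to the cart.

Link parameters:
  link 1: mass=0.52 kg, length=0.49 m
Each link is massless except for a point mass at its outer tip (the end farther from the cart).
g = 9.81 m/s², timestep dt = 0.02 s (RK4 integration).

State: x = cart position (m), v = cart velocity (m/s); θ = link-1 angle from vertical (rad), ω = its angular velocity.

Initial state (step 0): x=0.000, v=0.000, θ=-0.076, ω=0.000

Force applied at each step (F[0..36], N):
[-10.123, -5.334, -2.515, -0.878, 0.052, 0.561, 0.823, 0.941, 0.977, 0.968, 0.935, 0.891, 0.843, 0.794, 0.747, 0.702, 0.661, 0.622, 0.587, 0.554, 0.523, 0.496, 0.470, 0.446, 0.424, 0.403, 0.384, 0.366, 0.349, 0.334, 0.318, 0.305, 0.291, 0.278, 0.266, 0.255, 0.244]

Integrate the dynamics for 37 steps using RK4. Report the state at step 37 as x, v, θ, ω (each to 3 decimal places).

Answer: x=-0.085, v=-0.009, θ=0.013, ω=-0.019

Derivation:
apply F[0]=-10.123 → step 1: x=-0.002, v=-0.152, θ=-0.073, ω=0.279
apply F[1]=-5.334 → step 2: x=-0.005, v=-0.230, θ=-0.066, ω=0.409
apply F[2]=-2.515 → step 3: x=-0.010, v=-0.264, θ=-0.058, ω=0.454
apply F[3]=-0.878 → step 4: x=-0.016, v=-0.273, θ=-0.049, ω=0.452
apply F[4]=+0.052 → step 5: x=-0.021, v=-0.269, θ=-0.040, ω=0.426
apply F[5]=+0.561 → step 6: x=-0.026, v=-0.258, θ=-0.032, ω=0.388
apply F[6]=+0.823 → step 7: x=-0.031, v=-0.242, θ=-0.024, ω=0.346
apply F[7]=+0.941 → step 8: x=-0.036, v=-0.226, θ=-0.018, ω=0.304
apply F[8]=+0.977 → step 9: x=-0.040, v=-0.210, θ=-0.012, ω=0.265
apply F[9]=+0.968 → step 10: x=-0.044, v=-0.194, θ=-0.007, ω=0.228
apply F[10]=+0.935 → step 11: x=-0.048, v=-0.179, θ=-0.003, ω=0.196
apply F[11]=+0.891 → step 12: x=-0.052, v=-0.165, θ=0.001, ω=0.166
apply F[12]=+0.843 → step 13: x=-0.055, v=-0.152, θ=0.004, ω=0.141
apply F[13]=+0.794 → step 14: x=-0.058, v=-0.140, θ=0.006, ω=0.118
apply F[14]=+0.747 → step 15: x=-0.060, v=-0.129, θ=0.008, ω=0.099
apply F[15]=+0.702 → step 16: x=-0.063, v=-0.118, θ=0.010, ω=0.081
apply F[16]=+0.661 → step 17: x=-0.065, v=-0.109, θ=0.012, ω=0.066
apply F[17]=+0.622 → step 18: x=-0.067, v=-0.100, θ=0.013, ω=0.054
apply F[18]=+0.587 → step 19: x=-0.069, v=-0.092, θ=0.014, ω=0.042
apply F[19]=+0.554 → step 20: x=-0.071, v=-0.085, θ=0.015, ω=0.033
apply F[20]=+0.523 → step 21: x=-0.072, v=-0.078, θ=0.015, ω=0.024
apply F[21]=+0.496 → step 22: x=-0.074, v=-0.071, θ=0.016, ω=0.017
apply F[22]=+0.470 → step 23: x=-0.075, v=-0.065, θ=0.016, ω=0.011
apply F[23]=+0.446 → step 24: x=-0.077, v=-0.059, θ=0.016, ω=0.006
apply F[24]=+0.424 → step 25: x=-0.078, v=-0.054, θ=0.016, ω=0.001
apply F[25]=+0.403 → step 26: x=-0.079, v=-0.049, θ=0.016, ω=-0.003
apply F[26]=+0.384 → step 27: x=-0.080, v=-0.044, θ=0.016, ω=-0.006
apply F[27]=+0.366 → step 28: x=-0.080, v=-0.040, θ=0.016, ω=-0.009
apply F[28]=+0.349 → step 29: x=-0.081, v=-0.035, θ=0.016, ω=-0.011
apply F[29]=+0.334 → step 30: x=-0.082, v=-0.031, θ=0.015, ω=-0.013
apply F[30]=+0.318 → step 31: x=-0.082, v=-0.028, θ=0.015, ω=-0.014
apply F[31]=+0.305 → step 32: x=-0.083, v=-0.024, θ=0.015, ω=-0.016
apply F[32]=+0.291 → step 33: x=-0.083, v=-0.021, θ=0.014, ω=-0.017
apply F[33]=+0.278 → step 34: x=-0.084, v=-0.018, θ=0.014, ω=-0.018
apply F[34]=+0.266 → step 35: x=-0.084, v=-0.015, θ=0.014, ω=-0.018
apply F[35]=+0.255 → step 36: x=-0.084, v=-0.012, θ=0.013, ω=-0.019
apply F[36]=+0.244 → step 37: x=-0.085, v=-0.009, θ=0.013, ω=-0.019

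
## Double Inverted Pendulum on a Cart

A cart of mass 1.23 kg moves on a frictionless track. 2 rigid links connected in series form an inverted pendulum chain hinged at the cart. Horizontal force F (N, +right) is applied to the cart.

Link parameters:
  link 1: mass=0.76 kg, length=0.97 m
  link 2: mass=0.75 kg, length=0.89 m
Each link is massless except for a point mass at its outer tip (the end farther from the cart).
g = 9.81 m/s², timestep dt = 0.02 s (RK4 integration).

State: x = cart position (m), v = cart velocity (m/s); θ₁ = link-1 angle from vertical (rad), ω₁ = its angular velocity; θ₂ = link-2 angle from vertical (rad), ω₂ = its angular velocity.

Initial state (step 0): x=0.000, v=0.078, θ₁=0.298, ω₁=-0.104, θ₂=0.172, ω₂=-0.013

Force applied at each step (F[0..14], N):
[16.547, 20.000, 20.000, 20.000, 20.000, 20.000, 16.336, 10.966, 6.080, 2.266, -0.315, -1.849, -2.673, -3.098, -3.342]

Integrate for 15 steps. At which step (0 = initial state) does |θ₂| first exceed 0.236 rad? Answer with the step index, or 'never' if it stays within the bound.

apply F[0]=+16.547 → step 1: x=0.003, v=0.262, θ₁=0.295, ω₁=-0.196, θ₂=0.171, ω₂=-0.079
apply F[1]=+20.000 → step 2: x=0.011, v=0.498, θ₁=0.290, ω₁=-0.340, θ₂=0.169, ω₂=-0.147
apply F[2]=+20.000 → step 3: x=0.023, v=0.737, θ₁=0.281, ω₁=-0.490, θ₂=0.165, ω₂=-0.213
apply F[3]=+20.000 → step 4: x=0.041, v=0.981, θ₁=0.270, ω₁=-0.649, θ₂=0.160, ω₂=-0.275
apply F[4]=+20.000 → step 5: x=0.063, v=1.229, θ₁=0.255, ω₁=-0.818, θ₂=0.154, ω₂=-0.331
apply F[5]=+20.000 → step 6: x=0.090, v=1.485, θ₁=0.237, ω₁=-1.001, θ₂=0.147, ω₂=-0.381
apply F[6]=+16.336 → step 7: x=0.121, v=1.692, θ₁=0.216, ω₁=-1.146, θ₂=0.139, ω₂=-0.421
apply F[7]=+10.966 → step 8: x=0.157, v=1.823, θ₁=0.192, ω₁=-1.224, θ₂=0.130, ω₂=-0.450
apply F[8]=+6.080 → step 9: x=0.194, v=1.884, θ₁=0.167, ω₁=-1.241, θ₂=0.121, ω₂=-0.471
apply F[9]=+2.266 → step 10: x=0.231, v=1.890, θ₁=0.143, ω₁=-1.209, θ₂=0.112, ω₂=-0.485
apply F[10]=-0.315 → step 11: x=0.269, v=1.859, θ₁=0.119, ω₁=-1.147, θ₂=0.102, ω₂=-0.494
apply F[11]=-1.849 → step 12: x=0.306, v=1.807, θ₁=0.097, ω₁=-1.070, θ₂=0.092, ω₂=-0.498
apply F[12]=-2.673 → step 13: x=0.341, v=1.746, θ₁=0.077, ω₁=-0.990, θ₂=0.082, ω₂=-0.498
apply F[13]=-3.098 → step 14: x=0.375, v=1.681, θ₁=0.058, ω₁=-0.912, θ₂=0.072, ω₂=-0.494
apply F[14]=-3.342 → step 15: x=0.408, v=1.617, θ₁=0.040, ω₁=-0.838, θ₂=0.062, ω₂=-0.487
max |θ₂| = 0.172 ≤ 0.236 over all 16 states.

Answer: never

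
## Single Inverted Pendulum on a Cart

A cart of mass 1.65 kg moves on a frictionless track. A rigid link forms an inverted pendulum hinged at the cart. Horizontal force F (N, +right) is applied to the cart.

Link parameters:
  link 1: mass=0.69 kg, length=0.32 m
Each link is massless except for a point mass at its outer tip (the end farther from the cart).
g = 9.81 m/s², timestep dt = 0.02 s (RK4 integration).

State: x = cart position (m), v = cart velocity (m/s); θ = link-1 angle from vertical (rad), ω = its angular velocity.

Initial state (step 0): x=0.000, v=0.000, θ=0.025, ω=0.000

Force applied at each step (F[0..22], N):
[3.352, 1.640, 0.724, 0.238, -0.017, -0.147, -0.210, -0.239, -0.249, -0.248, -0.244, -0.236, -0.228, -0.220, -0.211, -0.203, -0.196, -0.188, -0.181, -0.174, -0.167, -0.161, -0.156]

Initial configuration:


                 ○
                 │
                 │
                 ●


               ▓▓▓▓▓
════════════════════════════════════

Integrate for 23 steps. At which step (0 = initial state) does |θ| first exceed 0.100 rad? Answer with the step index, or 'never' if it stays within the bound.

apply F[0]=+3.352 → step 1: x=0.000, v=0.039, θ=0.024, ω=-0.105
apply F[1]=+1.640 → step 2: x=0.001, v=0.057, θ=0.021, ω=-0.148
apply F[2]=+0.724 → step 3: x=0.003, v=0.064, θ=0.018, ω=-0.158
apply F[3]=+0.238 → step 4: x=0.004, v=0.065, θ=0.015, ω=-0.152
apply F[4]=-0.017 → step 5: x=0.005, v=0.064, θ=0.012, ω=-0.140
apply F[5]=-0.147 → step 6: x=0.006, v=0.061, θ=0.010, ω=-0.125
apply F[6]=-0.210 → step 7: x=0.008, v=0.058, θ=0.007, ω=-0.109
apply F[7]=-0.239 → step 8: x=0.009, v=0.055, θ=0.005, ω=-0.095
apply F[8]=-0.249 → step 9: x=0.010, v=0.051, θ=0.004, ω=-0.081
apply F[9]=-0.248 → step 10: x=0.011, v=0.048, θ=0.002, ω=-0.069
apply F[10]=-0.244 → step 11: x=0.012, v=0.045, θ=0.001, ω=-0.059
apply F[11]=-0.236 → step 12: x=0.013, v=0.042, θ=-0.000, ω=-0.050
apply F[12]=-0.228 → step 13: x=0.013, v=0.039, θ=-0.001, ω=-0.042
apply F[13]=-0.220 → step 14: x=0.014, v=0.037, θ=-0.002, ω=-0.035
apply F[14]=-0.211 → step 15: x=0.015, v=0.034, θ=-0.003, ω=-0.029
apply F[15]=-0.203 → step 16: x=0.015, v=0.032, θ=-0.003, ω=-0.024
apply F[16]=-0.196 → step 17: x=0.016, v=0.030, θ=-0.004, ω=-0.019
apply F[17]=-0.188 → step 18: x=0.017, v=0.028, θ=-0.004, ω=-0.015
apply F[18]=-0.181 → step 19: x=0.017, v=0.026, θ=-0.004, ω=-0.012
apply F[19]=-0.174 → step 20: x=0.018, v=0.024, θ=-0.004, ω=-0.009
apply F[20]=-0.167 → step 21: x=0.018, v=0.023, θ=-0.005, ω=-0.007
apply F[21]=-0.161 → step 22: x=0.019, v=0.021, θ=-0.005, ω=-0.005
apply F[22]=-0.156 → step 23: x=0.019, v=0.020, θ=-0.005, ω=-0.003
max |θ| = 0.025 ≤ 0.100 over all 24 states.

Answer: never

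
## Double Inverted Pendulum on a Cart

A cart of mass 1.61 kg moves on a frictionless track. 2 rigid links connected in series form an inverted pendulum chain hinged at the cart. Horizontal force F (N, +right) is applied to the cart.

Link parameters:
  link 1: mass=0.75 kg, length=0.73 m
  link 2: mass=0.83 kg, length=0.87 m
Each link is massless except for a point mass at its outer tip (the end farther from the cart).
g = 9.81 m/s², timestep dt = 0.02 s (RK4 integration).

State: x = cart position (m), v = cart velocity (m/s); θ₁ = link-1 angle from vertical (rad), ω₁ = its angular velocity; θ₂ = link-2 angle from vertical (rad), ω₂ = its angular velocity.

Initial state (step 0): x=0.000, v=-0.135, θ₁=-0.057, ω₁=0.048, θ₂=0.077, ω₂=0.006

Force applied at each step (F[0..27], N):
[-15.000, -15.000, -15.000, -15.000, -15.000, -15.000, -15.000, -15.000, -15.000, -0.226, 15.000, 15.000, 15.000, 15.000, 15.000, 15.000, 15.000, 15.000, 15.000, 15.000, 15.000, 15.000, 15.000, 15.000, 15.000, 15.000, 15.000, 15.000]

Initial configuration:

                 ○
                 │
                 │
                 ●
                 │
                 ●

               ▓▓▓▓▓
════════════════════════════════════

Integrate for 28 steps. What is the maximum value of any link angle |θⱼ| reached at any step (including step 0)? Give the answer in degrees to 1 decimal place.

Answer: 51.1°

Derivation:
apply F[0]=-15.000 → step 1: x=-0.004, v=-0.310, θ₁=-0.054, ω₁=0.233, θ₂=0.078, ω₂=0.071
apply F[1]=-15.000 → step 2: x=-0.012, v=-0.487, θ₁=-0.048, ω₁=0.421, θ₂=0.080, ω₂=0.133
apply F[2]=-15.000 → step 3: x=-0.024, v=-0.665, θ₁=-0.037, ω₁=0.617, θ₂=0.083, ω₂=0.192
apply F[3]=-15.000 → step 4: x=-0.039, v=-0.845, θ₁=-0.023, ω₁=0.823, θ₂=0.087, ω₂=0.246
apply F[4]=-15.000 → step 5: x=-0.058, v=-1.029, θ₁=-0.004, ω₁=1.042, θ₂=0.093, ω₂=0.292
apply F[5]=-15.000 → step 6: x=-0.080, v=-1.217, θ₁=0.019, ω₁=1.278, θ₂=0.099, ω₂=0.329
apply F[6]=-15.000 → step 7: x=-0.106, v=-1.408, θ₁=0.047, ω₁=1.532, θ₂=0.106, ω₂=0.356
apply F[7]=-15.000 → step 8: x=-0.137, v=-1.603, θ₁=0.080, ω₁=1.805, θ₂=0.113, ω₂=0.372
apply F[8]=-15.000 → step 9: x=-0.171, v=-1.801, θ₁=0.119, ω₁=2.098, θ₂=0.121, ω₂=0.377
apply F[9]=-0.226 → step 10: x=-0.207, v=-1.821, θ₁=0.162, ω₁=2.166, θ₂=0.128, ω₂=0.372
apply F[10]=+15.000 → step 11: x=-0.242, v=-1.662, θ₁=0.204, ω₁=2.014, θ₂=0.136, ω₂=0.353
apply F[11]=+15.000 → step 12: x=-0.273, v=-1.512, θ₁=0.243, ω₁=1.894, θ₂=0.142, ω₂=0.319
apply F[12]=+15.000 → step 13: x=-0.302, v=-1.370, θ₁=0.280, ω₁=1.805, θ₂=0.148, ω₂=0.270
apply F[13]=+15.000 → step 14: x=-0.328, v=-1.234, θ₁=0.315, ω₁=1.745, θ₂=0.153, ω₂=0.208
apply F[14]=+15.000 → step 15: x=-0.352, v=-1.105, θ₁=0.350, ω₁=1.711, θ₂=0.156, ω₂=0.132
apply F[15]=+15.000 → step 16: x=-0.372, v=-0.981, θ₁=0.384, ω₁=1.703, θ₂=0.158, ω₂=0.043
apply F[16]=+15.000 → step 17: x=-0.391, v=-0.861, θ₁=0.418, ω₁=1.718, θ₂=0.158, ω₂=-0.058
apply F[17]=+15.000 → step 18: x=-0.407, v=-0.744, θ₁=0.453, ω₁=1.754, θ₂=0.156, ω₂=-0.170
apply F[18]=+15.000 → step 19: x=-0.421, v=-0.630, θ₁=0.488, ω₁=1.809, θ₂=0.151, ω₂=-0.293
apply F[19]=+15.000 → step 20: x=-0.432, v=-0.517, θ₁=0.525, ω₁=1.881, θ₂=0.144, ω₂=-0.424
apply F[20]=+15.000 → step 21: x=-0.441, v=-0.405, θ₁=0.563, ω₁=1.966, θ₂=0.134, ω₂=-0.562
apply F[21]=+15.000 → step 22: x=-0.448, v=-0.291, θ₁=0.604, ω₁=2.063, θ₂=0.121, ω₂=-0.706
apply F[22]=+15.000 → step 23: x=-0.453, v=-0.176, θ₁=0.646, ω₁=2.168, θ₂=0.106, ω₂=-0.852
apply F[23]=+15.000 → step 24: x=-0.455, v=-0.058, θ₁=0.691, ω₁=2.279, θ₂=0.087, ω₂=-0.999
apply F[24]=+15.000 → step 25: x=-0.455, v=0.064, θ₁=0.737, ω₁=2.393, θ₂=0.066, ω₂=-1.143
apply F[25]=+15.000 → step 26: x=-0.453, v=0.190, θ₁=0.786, ω₁=2.509, θ₂=0.042, ω₂=-1.284
apply F[26]=+15.000 → step 27: x=-0.448, v=0.321, θ₁=0.838, ω₁=2.624, θ₂=0.015, ω₂=-1.418
apply F[27]=+15.000 → step 28: x=-0.440, v=0.456, θ₁=0.891, ω₁=2.738, θ₂=-0.015, ω₂=-1.544
Max |angle| over trajectory = 0.891 rad = 51.1°.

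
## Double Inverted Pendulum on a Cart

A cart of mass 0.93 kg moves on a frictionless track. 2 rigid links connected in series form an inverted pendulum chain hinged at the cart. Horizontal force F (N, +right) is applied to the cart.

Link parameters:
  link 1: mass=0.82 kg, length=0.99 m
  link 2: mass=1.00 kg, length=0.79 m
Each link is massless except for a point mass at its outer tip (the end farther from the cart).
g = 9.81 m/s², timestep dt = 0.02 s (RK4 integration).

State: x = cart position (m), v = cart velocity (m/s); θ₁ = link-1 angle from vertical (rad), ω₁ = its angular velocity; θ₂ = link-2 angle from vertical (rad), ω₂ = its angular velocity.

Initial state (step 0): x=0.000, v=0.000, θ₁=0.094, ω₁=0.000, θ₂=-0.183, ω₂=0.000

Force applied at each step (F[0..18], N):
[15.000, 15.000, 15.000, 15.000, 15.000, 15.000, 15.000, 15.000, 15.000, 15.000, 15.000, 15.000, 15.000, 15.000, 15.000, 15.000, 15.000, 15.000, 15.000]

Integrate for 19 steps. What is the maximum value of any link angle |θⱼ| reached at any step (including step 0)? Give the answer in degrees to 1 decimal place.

apply F[0]=+15.000 → step 1: x=0.003, v=0.286, θ₁=0.092, ω₁=-0.203, θ₂=-0.185, ω₂=-0.156
apply F[1]=+15.000 → step 2: x=0.011, v=0.573, θ₁=0.086, ω₁=-0.410, θ₂=-0.189, ω₂=-0.309
apply F[2]=+15.000 → step 3: x=0.026, v=0.865, θ₁=0.076, ω₁=-0.625, θ₂=-0.197, ω₂=-0.458
apply F[3]=+15.000 → step 4: x=0.046, v=1.162, θ₁=0.061, ω₁=-0.853, θ₂=-0.207, ω₂=-0.598
apply F[4]=+15.000 → step 5: x=0.072, v=1.467, θ₁=0.041, ω₁=-1.097, θ₂=-0.221, ω₂=-0.726
apply F[5]=+15.000 → step 6: x=0.105, v=1.781, θ₁=0.017, ω₁=-1.361, θ₂=-0.236, ω₂=-0.839
apply F[6]=+15.000 → step 7: x=0.144, v=2.103, θ₁=-0.013, ω₁=-1.648, θ₂=-0.254, ω₂=-0.933
apply F[7]=+15.000 → step 8: x=0.189, v=2.431, θ₁=-0.049, ω₁=-1.958, θ₂=-0.274, ω₂=-1.002
apply F[8]=+15.000 → step 9: x=0.241, v=2.763, θ₁=-0.092, ω₁=-2.291, θ₂=-0.294, ω₂=-1.044
apply F[9]=+15.000 → step 10: x=0.299, v=3.091, θ₁=-0.141, ω₁=-2.638, θ₂=-0.315, ω₂=-1.058
apply F[10]=+15.000 → step 11: x=0.364, v=3.405, θ₁=-0.197, ω₁=-2.990, θ₂=-0.336, ω₂=-1.047
apply F[11]=+15.000 → step 12: x=0.436, v=3.692, θ₁=-0.261, ω₁=-3.330, θ₂=-0.357, ω₂=-1.021
apply F[12]=+15.000 → step 13: x=0.512, v=3.939, θ₁=-0.330, ω₁=-3.638, θ₂=-0.377, ω₂=-0.995
apply F[13]=+15.000 → step 14: x=0.593, v=4.136, θ₁=-0.406, ω₁=-3.899, θ₂=-0.397, ω₂=-0.986
apply F[14]=+15.000 → step 15: x=0.677, v=4.280, θ₁=-0.486, ω₁=-4.106, θ₂=-0.417, ω₂=-1.009
apply F[15]=+15.000 → step 16: x=0.764, v=4.375, θ₁=-0.570, ω₁=-4.259, θ₂=-0.438, ω₂=-1.075
apply F[16]=+15.000 → step 17: x=0.852, v=4.426, θ₁=-0.656, ω₁=-4.366, θ₂=-0.460, ω₂=-1.185
apply F[17]=+15.000 → step 18: x=0.940, v=4.443, θ₁=-0.744, ω₁=-4.438, θ₂=-0.485, ω₂=-1.339
apply F[18]=+15.000 → step 19: x=1.029, v=4.431, θ₁=-0.833, ω₁=-4.484, θ₂=-0.514, ω₂=-1.532
Max |angle| over trajectory = 0.833 rad = 47.7°.

Answer: 47.7°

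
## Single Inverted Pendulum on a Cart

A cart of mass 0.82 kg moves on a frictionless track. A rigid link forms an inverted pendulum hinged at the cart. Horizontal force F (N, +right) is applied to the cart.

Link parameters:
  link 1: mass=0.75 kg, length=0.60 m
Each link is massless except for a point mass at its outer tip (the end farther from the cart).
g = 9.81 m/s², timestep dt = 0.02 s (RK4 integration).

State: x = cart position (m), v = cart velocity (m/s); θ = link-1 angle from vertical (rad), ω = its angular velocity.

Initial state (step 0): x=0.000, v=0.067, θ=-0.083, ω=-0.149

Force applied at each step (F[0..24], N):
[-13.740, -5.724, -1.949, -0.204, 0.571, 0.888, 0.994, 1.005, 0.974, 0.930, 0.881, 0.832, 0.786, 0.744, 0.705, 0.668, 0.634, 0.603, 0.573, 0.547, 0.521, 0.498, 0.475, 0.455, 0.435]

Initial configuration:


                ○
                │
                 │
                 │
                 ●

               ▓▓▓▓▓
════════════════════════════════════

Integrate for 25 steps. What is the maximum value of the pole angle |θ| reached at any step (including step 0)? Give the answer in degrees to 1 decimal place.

apply F[0]=-13.740 → step 1: x=-0.002, v=-0.251, θ=-0.081, ω=0.353
apply F[1]=-5.724 → step 2: x=-0.008, v=-0.377, θ=-0.072, ω=0.536
apply F[2]=-1.949 → step 3: x=-0.016, v=-0.412, θ=-0.061, ω=0.574
apply F[3]=-0.204 → step 4: x=-0.024, v=-0.408, θ=-0.050, ω=0.548
apply F[4]=+0.571 → step 5: x=-0.032, v=-0.386, θ=-0.039, ω=0.497
apply F[5]=+0.888 → step 6: x=-0.040, v=-0.358, θ=-0.030, ω=0.439
apply F[6]=+0.994 → step 7: x=-0.046, v=-0.329, θ=-0.022, ω=0.383
apply F[7]=+1.005 → step 8: x=-0.053, v=-0.302, θ=-0.015, ω=0.331
apply F[8]=+0.974 → step 9: x=-0.059, v=-0.276, θ=-0.009, ω=0.284
apply F[9]=+0.930 → step 10: x=-0.064, v=-0.252, θ=-0.003, ω=0.243
apply F[10]=+0.881 → step 11: x=-0.069, v=-0.230, θ=0.001, ω=0.206
apply F[11]=+0.832 → step 12: x=-0.073, v=-0.211, θ=0.005, ω=0.174
apply F[12]=+0.786 → step 13: x=-0.077, v=-0.193, θ=0.008, ω=0.146
apply F[13]=+0.744 → step 14: x=-0.081, v=-0.176, θ=0.011, ω=0.122
apply F[14]=+0.705 → step 15: x=-0.084, v=-0.161, θ=0.013, ω=0.101
apply F[15]=+0.668 → step 16: x=-0.087, v=-0.148, θ=0.015, ω=0.083
apply F[16]=+0.634 → step 17: x=-0.090, v=-0.135, θ=0.016, ω=0.067
apply F[17]=+0.603 → step 18: x=-0.093, v=-0.123, θ=0.018, ω=0.053
apply F[18]=+0.573 → step 19: x=-0.095, v=-0.113, θ=0.019, ω=0.041
apply F[19]=+0.547 → step 20: x=-0.097, v=-0.103, θ=0.019, ω=0.031
apply F[20]=+0.521 → step 21: x=-0.099, v=-0.093, θ=0.020, ω=0.022
apply F[21]=+0.498 → step 22: x=-0.101, v=-0.085, θ=0.020, ω=0.014
apply F[22]=+0.475 → step 23: x=-0.103, v=-0.077, θ=0.020, ω=0.008
apply F[23]=+0.455 → step 24: x=-0.104, v=-0.070, θ=0.021, ω=0.002
apply F[24]=+0.435 → step 25: x=-0.105, v=-0.063, θ=0.020, ω=-0.003
Max |angle| over trajectory = 0.083 rad = 4.8°.

Answer: 4.8°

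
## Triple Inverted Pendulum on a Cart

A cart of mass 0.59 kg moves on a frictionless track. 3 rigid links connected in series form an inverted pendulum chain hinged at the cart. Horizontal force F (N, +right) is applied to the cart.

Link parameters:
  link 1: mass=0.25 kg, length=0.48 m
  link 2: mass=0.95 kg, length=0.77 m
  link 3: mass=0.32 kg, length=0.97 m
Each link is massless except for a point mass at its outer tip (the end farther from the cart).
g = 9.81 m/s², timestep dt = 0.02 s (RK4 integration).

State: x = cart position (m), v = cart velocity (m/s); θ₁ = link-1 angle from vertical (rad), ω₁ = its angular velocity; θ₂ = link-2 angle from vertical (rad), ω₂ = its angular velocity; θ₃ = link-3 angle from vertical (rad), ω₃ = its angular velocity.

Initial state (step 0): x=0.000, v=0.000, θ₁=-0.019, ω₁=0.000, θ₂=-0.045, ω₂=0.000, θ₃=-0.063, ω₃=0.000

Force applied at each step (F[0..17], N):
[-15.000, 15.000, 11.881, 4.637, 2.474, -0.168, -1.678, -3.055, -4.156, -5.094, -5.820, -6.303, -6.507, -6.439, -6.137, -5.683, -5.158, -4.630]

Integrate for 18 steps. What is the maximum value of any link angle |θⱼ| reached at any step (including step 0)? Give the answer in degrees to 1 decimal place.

Answer: 8.3°

Derivation:
apply F[0]=-15.000 → step 1: x=-0.005, v=-0.501, θ₁=-0.008, ω₁=1.099, θ₂=-0.045, ω₂=-0.045, θ₃=-0.063, ω₃=-0.005
apply F[1]=+15.000 → step 2: x=-0.010, v=0.008, θ₁=0.004, ω₁=0.131, θ₂=-0.047, ω₂=-0.112, θ₃=-0.063, ω₃=-0.009
apply F[2]=+11.881 → step 3: x=-0.006, v=0.409, θ₁=-0.001, ω₁=-0.599, θ₂=-0.050, ω₂=-0.189, θ₃=-0.063, ω₃=-0.013
apply F[3]=+4.637 → step 4: x=0.004, v=0.570, θ₁=-0.015, ω₁=-0.848, θ₂=-0.054, ω₂=-0.255, θ₃=-0.064, ω₃=-0.016
apply F[4]=+2.474 → step 5: x=0.016, v=0.665, θ₁=-0.033, ω₁=-0.991, θ₂=-0.060, ω₂=-0.303, θ₃=-0.064, ω₃=-0.018
apply F[5]=-0.168 → step 6: x=0.030, v=0.680, θ₁=-0.053, ω₁=-1.000, θ₂=-0.066, ω₂=-0.332, θ₃=-0.064, ω₃=-0.018
apply F[6]=-1.678 → step 7: x=0.043, v=0.653, θ₁=-0.072, ω₁=-0.956, θ₂=-0.073, ω₂=-0.343, θ₃=-0.065, ω₃=-0.017
apply F[7]=-3.055 → step 8: x=0.056, v=0.590, θ₁=-0.091, ω₁=-0.869, θ₂=-0.080, ω₂=-0.336, θ₃=-0.065, ω₃=-0.014
apply F[8]=-4.156 → step 9: x=0.066, v=0.499, θ₁=-0.107, ω₁=-0.753, θ₂=-0.087, ω₂=-0.313, θ₃=-0.065, ω₃=-0.009
apply F[9]=-5.094 → step 10: x=0.075, v=0.385, θ₁=-0.120, ω₁=-0.616, θ₂=-0.092, ω₂=-0.277, θ₃=-0.065, ω₃=-0.002
apply F[10]=-5.820 → step 11: x=0.082, v=0.255, θ₁=-0.131, ω₁=-0.465, θ₂=-0.098, ω₂=-0.229, θ₃=-0.065, ω₃=0.006
apply F[11]=-6.303 → step 12: x=0.085, v=0.114, θ₁=-0.139, ω₁=-0.309, θ₂=-0.102, ω₂=-0.173, θ₃=-0.065, ω₃=0.016
apply F[12]=-6.507 → step 13: x=0.086, v=-0.029, θ₁=-0.144, ω₁=-0.156, θ₂=-0.104, ω₂=-0.112, θ₃=-0.065, ω₃=0.027
apply F[13]=-6.439 → step 14: x=0.084, v=-0.169, θ₁=-0.145, ω₁=-0.016, θ₂=-0.106, ω₂=-0.050, θ₃=-0.064, ω₃=0.039
apply F[14]=-6.137 → step 15: x=0.079, v=-0.298, θ₁=-0.144, ω₁=0.106, θ₂=-0.106, ω₂=0.010, θ₃=-0.063, ω₃=0.052
apply F[15]=-5.683 → step 16: x=0.072, v=-0.414, θ₁=-0.141, ω₁=0.206, θ₂=-0.106, ω₂=0.067, θ₃=-0.062, ω₃=0.064
apply F[16]=-5.158 → step 17: x=0.063, v=-0.516, θ₁=-0.136, ω₁=0.284, θ₂=-0.104, ω₂=0.118, θ₃=-0.061, ω₃=0.076
apply F[17]=-4.630 → step 18: x=0.052, v=-0.603, θ₁=-0.130, ω₁=0.343, θ₂=-0.101, ω₂=0.164, θ₃=-0.059, ω₃=0.088
Max |angle| over trajectory = 0.145 rad = 8.3°.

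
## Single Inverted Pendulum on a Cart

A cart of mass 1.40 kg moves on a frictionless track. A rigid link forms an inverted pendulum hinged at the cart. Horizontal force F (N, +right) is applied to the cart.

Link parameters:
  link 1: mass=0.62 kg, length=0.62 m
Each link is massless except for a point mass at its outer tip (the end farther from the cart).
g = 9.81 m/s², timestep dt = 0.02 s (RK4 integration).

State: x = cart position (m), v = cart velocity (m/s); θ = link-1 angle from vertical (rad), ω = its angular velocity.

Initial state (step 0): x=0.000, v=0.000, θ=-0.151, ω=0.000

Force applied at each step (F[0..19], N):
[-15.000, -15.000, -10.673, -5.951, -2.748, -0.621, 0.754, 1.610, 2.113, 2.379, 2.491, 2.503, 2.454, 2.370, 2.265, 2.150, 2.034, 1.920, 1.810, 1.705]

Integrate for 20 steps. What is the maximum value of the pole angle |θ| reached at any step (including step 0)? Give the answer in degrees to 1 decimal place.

Answer: 8.7°

Derivation:
apply F[0]=-15.000 → step 1: x=-0.002, v=-0.199, θ=-0.148, ω=0.271
apply F[1]=-15.000 → step 2: x=-0.008, v=-0.400, θ=-0.140, ω=0.545
apply F[2]=-10.673 → step 3: x=-0.017, v=-0.540, θ=-0.127, ω=0.726
apply F[3]=-5.951 → step 4: x=-0.029, v=-0.614, θ=-0.112, ω=0.808
apply F[4]=-2.748 → step 5: x=-0.042, v=-0.645, θ=-0.096, ω=0.824
apply F[5]=-0.621 → step 6: x=-0.054, v=-0.647, θ=-0.080, ω=0.799
apply F[6]=+0.754 → step 7: x=-0.067, v=-0.630, θ=-0.064, ω=0.749
apply F[7]=+1.610 → step 8: x=-0.079, v=-0.602, θ=-0.050, ω=0.687
apply F[8]=+2.113 → step 9: x=-0.091, v=-0.568, θ=-0.037, ω=0.619
apply F[9]=+2.379 → step 10: x=-0.102, v=-0.532, θ=-0.025, ω=0.550
apply F[10]=+2.491 → step 11: x=-0.112, v=-0.494, θ=-0.015, ω=0.484
apply F[11]=+2.503 → step 12: x=-0.122, v=-0.458, θ=-0.006, ω=0.421
apply F[12]=+2.454 → step 13: x=-0.131, v=-0.423, θ=0.002, ω=0.364
apply F[13]=+2.370 → step 14: x=-0.139, v=-0.389, θ=0.009, ω=0.312
apply F[14]=+2.265 → step 15: x=-0.146, v=-0.358, θ=0.015, ω=0.265
apply F[15]=+2.150 → step 16: x=-0.153, v=-0.329, θ=0.020, ω=0.224
apply F[16]=+2.034 → step 17: x=-0.160, v=-0.302, θ=0.024, ω=0.187
apply F[17]=+1.920 → step 18: x=-0.165, v=-0.276, θ=0.027, ω=0.154
apply F[18]=+1.810 → step 19: x=-0.171, v=-0.253, θ=0.030, ω=0.125
apply F[19]=+1.705 → step 20: x=-0.175, v=-0.231, θ=0.032, ω=0.100
Max |angle| over trajectory = 0.151 rad = 8.7°.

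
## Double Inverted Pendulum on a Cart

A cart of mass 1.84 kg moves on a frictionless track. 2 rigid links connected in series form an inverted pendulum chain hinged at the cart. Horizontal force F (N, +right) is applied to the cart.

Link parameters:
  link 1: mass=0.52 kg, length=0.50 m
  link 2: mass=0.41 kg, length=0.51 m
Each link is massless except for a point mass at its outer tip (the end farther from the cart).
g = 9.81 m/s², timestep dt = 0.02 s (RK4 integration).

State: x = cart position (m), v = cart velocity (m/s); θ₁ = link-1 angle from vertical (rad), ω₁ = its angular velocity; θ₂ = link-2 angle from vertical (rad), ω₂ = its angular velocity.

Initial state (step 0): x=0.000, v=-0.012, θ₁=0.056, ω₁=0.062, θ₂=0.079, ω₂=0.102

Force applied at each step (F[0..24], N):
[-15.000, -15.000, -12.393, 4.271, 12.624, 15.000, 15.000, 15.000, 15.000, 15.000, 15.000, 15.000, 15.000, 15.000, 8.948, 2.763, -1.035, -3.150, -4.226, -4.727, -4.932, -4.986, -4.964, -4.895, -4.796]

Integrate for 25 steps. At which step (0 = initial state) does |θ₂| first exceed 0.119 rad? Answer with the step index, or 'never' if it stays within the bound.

apply F[0]=-15.000 → step 1: x=-0.002, v=-0.180, θ₁=0.061, ω₁=0.415, θ₂=0.081, ω₂=0.116
apply F[1]=-15.000 → step 2: x=-0.007, v=-0.350, θ₁=0.073, ω₁=0.773, θ₂=0.084, ω₂=0.127
apply F[2]=-12.393 → step 3: x=-0.016, v=-0.491, θ₁=0.091, ω₁=1.087, θ₂=0.086, ω₂=0.129
apply F[3]=+4.271 → step 4: x=-0.025, v=-0.455, θ₁=0.113, ω₁=1.058, θ₂=0.089, ω₂=0.120
apply F[4]=+12.624 → step 5: x=-0.033, v=-0.330, θ₁=0.132, ω₁=0.868, θ₂=0.091, ω₂=0.097
apply F[5]=+15.000 → step 6: x=-0.038, v=-0.181, θ₁=0.147, ω₁=0.645, θ₂=0.092, ω₂=0.061
apply F[6]=+15.000 → step 7: x=-0.040, v=-0.035, θ₁=0.158, ω₁=0.435, θ₂=0.093, ω₂=0.017
apply F[7]=+15.000 → step 8: x=-0.039, v=0.111, θ₁=0.164, ω₁=0.234, θ₂=0.093, ω₂=-0.035
apply F[8]=+15.000 → step 9: x=-0.036, v=0.256, θ₁=0.167, ω₁=0.038, θ₂=0.092, ω₂=-0.090
apply F[9]=+15.000 → step 10: x=-0.029, v=0.401, θ₁=0.166, ω₁=-0.157, θ₂=0.089, ω₂=-0.148
apply F[10]=+15.000 → step 11: x=-0.020, v=0.546, θ₁=0.161, ω₁=-0.354, θ₂=0.086, ω₂=-0.205
apply F[11]=+15.000 → step 12: x=-0.007, v=0.692, θ₁=0.152, ω₁=-0.557, θ₂=0.081, ω₂=-0.260
apply F[12]=+15.000 → step 13: x=0.008, v=0.840, θ₁=0.138, ω₁=-0.771, θ₂=0.076, ω₂=-0.309
apply F[13]=+15.000 → step 14: x=0.026, v=0.989, θ₁=0.121, ω₁=-0.998, θ₂=0.069, ω₂=-0.350
apply F[14]=+8.948 → step 15: x=0.047, v=1.076, θ₁=0.100, ω₁=-1.113, θ₂=0.062, ω₂=-0.381
apply F[15]=+2.763 → step 16: x=0.069, v=1.098, θ₁=0.077, ω₁=-1.113, θ₂=0.054, ω₂=-0.401
apply F[16]=-1.035 → step 17: x=0.090, v=1.080, θ₁=0.056, ω₁=-1.047, θ₂=0.046, ω₂=-0.411
apply F[17]=-3.150 → step 18: x=0.112, v=1.042, θ₁=0.036, ω₁=-0.951, θ₂=0.037, ω₂=-0.414
apply F[18]=-4.226 → step 19: x=0.132, v=0.993, θ₁=0.018, ω₁=-0.846, θ₂=0.029, ω₂=-0.410
apply F[19]=-4.727 → step 20: x=0.151, v=0.941, θ₁=0.002, ω₁=-0.742, θ₂=0.021, ω₂=-0.400
apply F[20]=-4.932 → step 21: x=0.170, v=0.888, θ₁=-0.012, ω₁=-0.644, θ₂=0.013, ω₂=-0.385
apply F[21]=-4.986 → step 22: x=0.187, v=0.836, θ₁=-0.024, ω₁=-0.555, θ₂=0.006, ω₂=-0.367
apply F[22]=-4.964 → step 23: x=0.203, v=0.784, θ₁=-0.034, ω₁=-0.473, θ₂=-0.001, ω₂=-0.345
apply F[23]=-4.895 → step 24: x=0.218, v=0.735, θ₁=-0.043, ω₁=-0.400, θ₂=-0.008, ω₂=-0.322
apply F[24]=-4.796 → step 25: x=0.232, v=0.687, θ₁=-0.050, ω₁=-0.334, θ₂=-0.014, ω₂=-0.298
max |θ₂| = 0.093 ≤ 0.119 over all 26 states.

Answer: never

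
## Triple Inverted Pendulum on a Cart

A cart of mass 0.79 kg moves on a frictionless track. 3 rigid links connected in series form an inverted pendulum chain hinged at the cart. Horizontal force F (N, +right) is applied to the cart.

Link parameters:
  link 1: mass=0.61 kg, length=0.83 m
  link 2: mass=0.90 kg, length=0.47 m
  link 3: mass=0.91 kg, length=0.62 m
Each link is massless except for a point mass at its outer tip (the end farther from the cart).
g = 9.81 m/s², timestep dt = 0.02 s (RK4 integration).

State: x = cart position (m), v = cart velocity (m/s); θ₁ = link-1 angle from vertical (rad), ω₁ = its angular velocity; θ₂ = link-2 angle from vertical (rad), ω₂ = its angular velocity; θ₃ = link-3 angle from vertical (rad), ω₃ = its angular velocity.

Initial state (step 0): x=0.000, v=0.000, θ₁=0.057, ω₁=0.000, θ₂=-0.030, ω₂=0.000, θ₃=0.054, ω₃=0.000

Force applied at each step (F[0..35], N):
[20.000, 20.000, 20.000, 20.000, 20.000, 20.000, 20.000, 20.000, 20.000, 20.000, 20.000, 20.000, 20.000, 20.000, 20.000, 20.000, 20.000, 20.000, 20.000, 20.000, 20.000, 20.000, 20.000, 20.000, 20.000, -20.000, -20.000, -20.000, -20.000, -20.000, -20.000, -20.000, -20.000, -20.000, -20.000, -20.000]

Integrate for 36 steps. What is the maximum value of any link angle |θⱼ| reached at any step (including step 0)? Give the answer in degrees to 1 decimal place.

Answer: 175.4°

Derivation:
apply F[0]=+20.000 → step 1: x=0.005, v=0.470, θ₁=0.052, ω₁=-0.487, θ₂=-0.032, ω₂=-0.194, θ₃=0.055, ω₃=0.059
apply F[1]=+20.000 → step 2: x=0.019, v=0.948, θ₁=0.037, ω₁=-0.993, θ₂=-0.038, ω₂=-0.370, θ₃=0.056, ω₃=0.117
apply F[2]=+20.000 → step 3: x=0.043, v=1.440, θ₁=0.012, ω₁=-1.538, θ₂=-0.047, ω₂=-0.509, θ₃=0.059, ω₃=0.174
apply F[3]=+20.000 → step 4: x=0.077, v=1.948, θ₁=-0.024, ω₁=-2.128, θ₂=-0.058, ω₂=-0.594, θ₃=0.063, ω₃=0.222
apply F[4]=+20.000 → step 5: x=0.121, v=2.463, θ₁=-0.073, ω₁=-2.755, θ₂=-0.070, ω₂=-0.623, θ₃=0.068, ω₃=0.249
apply F[5]=+20.000 → step 6: x=0.175, v=2.963, θ₁=-0.135, ω₁=-3.376, θ₂=-0.082, ω₂=-0.624, θ₃=0.073, ω₃=0.241
apply F[6]=+20.000 → step 7: x=0.239, v=3.414, θ₁=-0.208, ω₁=-3.920, θ₂=-0.095, ω₂=-0.663, θ₃=0.077, ω₃=0.186
apply F[7]=+20.000 → step 8: x=0.311, v=3.789, θ₁=-0.290, ω₁=-4.325, θ₂=-0.110, ω₂=-0.813, θ₃=0.080, ω₃=0.085
apply F[8]=+20.000 → step 9: x=0.390, v=4.082, θ₁=-0.380, ω₁=-4.576, θ₂=-0.129, ω₂=-1.111, θ₃=0.081, ω₃=-0.047
apply F[9]=+20.000 → step 10: x=0.474, v=4.305, θ₁=-0.473, ω₁=-4.702, θ₂=-0.155, ω₂=-1.542, θ₃=0.078, ω₃=-0.201
apply F[10]=+20.000 → step 11: x=0.562, v=4.475, θ₁=-0.567, ω₁=-4.739, θ₂=-0.191, ω₂=-2.070, θ₃=0.072, ω₃=-0.370
apply F[11]=+20.000 → step 12: x=0.653, v=4.603, θ₁=-0.662, ω₁=-4.713, θ₂=-0.238, ω₂=-2.655, θ₃=0.063, ω₃=-0.556
apply F[12]=+20.000 → step 13: x=0.746, v=4.697, θ₁=-0.755, ω₁=-4.642, θ₂=-0.297, ω₂=-3.269, θ₃=0.050, ω₃=-0.766
apply F[13]=+20.000 → step 14: x=0.840, v=4.760, θ₁=-0.847, ω₁=-4.535, θ₂=-0.369, ω₂=-3.885, θ₃=0.032, ω₃=-1.008
apply F[14]=+20.000 → step 15: x=0.936, v=4.795, θ₁=-0.937, ω₁=-4.397, θ₂=-0.453, ω₂=-4.482, θ₃=0.009, ω₃=-1.292
apply F[15]=+20.000 → step 16: x=1.032, v=4.801, θ₁=-1.023, ω₁=-4.236, θ₂=-0.548, ω₂=-5.040, θ₃=-0.020, ω₃=-1.629
apply F[16]=+20.000 → step 17: x=1.128, v=4.778, θ₁=-1.106, ω₁=-4.061, θ₂=-0.654, ω₂=-5.539, θ₃=-0.056, ω₃=-2.028
apply F[17]=+20.000 → step 18: x=1.223, v=4.728, θ₁=-1.185, ω₁=-3.883, θ₂=-0.769, ω₂=-5.958, θ₃=-0.101, ω₃=-2.496
apply F[18]=+20.000 → step 19: x=1.317, v=4.649, θ₁=-1.261, ω₁=-3.719, θ₂=-0.891, ω₂=-6.277, θ₃=-0.156, ω₃=-3.037
apply F[19]=+20.000 → step 20: x=1.409, v=4.542, θ₁=-1.334, ω₁=-3.586, θ₂=-1.019, ω₂=-6.473, θ₃=-0.223, ω₃=-3.648
apply F[20]=+20.000 → step 21: x=1.498, v=4.410, θ₁=-1.405, ω₁=-3.501, θ₂=-1.149, ω₂=-6.521, θ₃=-0.303, ω₃=-4.320
apply F[21]=+20.000 → step 22: x=1.585, v=4.255, θ₁=-1.475, ω₁=-3.479, θ₂=-1.279, ω₂=-6.401, θ₃=-0.396, ω₃=-5.039
apply F[22]=+20.000 → step 23: x=1.668, v=4.082, θ₁=-1.545, ω₁=-3.526, θ₂=-1.404, ω₂=-6.101, θ₃=-0.505, ω₃=-5.785
apply F[23]=+20.000 → step 24: x=1.748, v=3.891, θ₁=-1.616, ω₁=-3.640, θ₂=-1.522, ω₂=-5.616, θ₃=-0.628, ω₃=-6.543
apply F[24]=+20.000 → step 25: x=1.824, v=3.679, θ₁=-1.691, ω₁=-3.813, θ₂=-1.628, ω₂=-4.959, θ₃=-0.766, ω₃=-7.301
apply F[25]=-20.000 → step 26: x=1.892, v=3.120, θ₁=-1.770, ω₁=-4.132, θ₂=-1.720, ω₂=-4.305, θ₃=-0.915, ω₃=-7.569
apply F[26]=-20.000 → step 27: x=1.948, v=2.514, θ₁=-1.856, ω₁=-4.514, θ₂=-1.800, ω₂=-3.640, θ₃=-1.069, ω₃=-7.846
apply F[27]=-20.000 → step 28: x=1.992, v=1.837, θ₁=-1.951, ω₁=-4.967, θ₂=-1.866, ω₂=-2.984, θ₃=-1.229, ω₃=-8.148
apply F[28]=-20.000 → step 29: x=2.021, v=1.057, θ₁=-2.056, ω₁=-5.501, θ₂=-1.920, ω₂=-2.384, θ₃=-1.395, ω₃=-8.488
apply F[29]=-20.000 → step 30: x=2.033, v=0.133, θ₁=-2.172, ω₁=-6.119, θ₂=-1.963, ω₂=-1.953, θ₃=-1.569, ω₃=-8.861
apply F[30]=-20.000 → step 31: x=2.025, v=-0.969, θ₁=-2.301, ω₁=-6.798, θ₂=-2.000, ω₂=-1.911, θ₃=-1.750, ω₃=-9.228
apply F[31]=-20.000 → step 32: x=1.993, v=-2.250, θ₁=-2.444, ω₁=-7.471, θ₂=-2.044, ω₂=-2.594, θ₃=-1.937, ω₃=-9.501
apply F[32]=-20.000 → step 33: x=1.934, v=-3.662, θ₁=-2.599, ω₁=-8.015, θ₂=-2.111, ω₂=-4.358, θ₃=-2.128, ω₃=-9.582
apply F[33]=-20.000 → step 34: x=1.846, v=-5.114, θ₁=-2.762, ω₁=-8.216, θ₂=-2.227, ω₂=-7.461, θ₃=-2.319, ω₃=-9.416
apply F[34]=-20.000 → step 35: x=1.730, v=-6.509, θ₁=-2.923, ω₁=-7.692, θ₂=-2.420, ω₂=-12.083, θ₃=-2.504, ω₃=-9.038
apply F[35]=-20.000 → step 36: x=1.587, v=-7.752, θ₁=-3.061, ω₁=-5.915, θ₂=-2.721, ω₂=-18.236, θ₃=-2.681, ω₃=-8.867
Max |angle| over trajectory = 3.061 rad = 175.4°.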